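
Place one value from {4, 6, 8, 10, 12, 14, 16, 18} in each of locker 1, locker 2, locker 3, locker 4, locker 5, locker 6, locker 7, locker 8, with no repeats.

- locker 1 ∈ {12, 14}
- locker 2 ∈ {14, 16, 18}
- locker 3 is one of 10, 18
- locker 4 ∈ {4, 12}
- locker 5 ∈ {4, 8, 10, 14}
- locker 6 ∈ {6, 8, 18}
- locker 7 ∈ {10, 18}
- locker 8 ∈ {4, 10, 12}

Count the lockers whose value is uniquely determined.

4

Among the 8 variables, 6 fits only locker 6 (and all 8 values in {4, 6, 8, 10, 12, 14, 16, 18} must be used), so locker 6 = 6.
The 7 still-open variables draw from only 7 values {4, 8, 10, 12, 14, 16, 18}, so each is used; only locker 5 can be 8, hence locker 5 = 8.
The 6 still-open variables draw from only 6 values {4, 10, 12, 14, 16, 18}, so each is used; only locker 2 can be 16, hence locker 2 = 16.
Among the 5 still-open variables, 14 fits only locker 1 (and all 5 values in {4, 10, 12, 14, 18} must be used), so locker 1 = 14.
locker 3 and locker 7 share exactly the 2 values {10, 18}; by pigeonhole those values go to them, so strike 10, 18 from locker 8.
Determined: locker 1=14, locker 2=16, locker 5=8, locker 6=6. The other lockers each still have more than one consistent value. That makes 4.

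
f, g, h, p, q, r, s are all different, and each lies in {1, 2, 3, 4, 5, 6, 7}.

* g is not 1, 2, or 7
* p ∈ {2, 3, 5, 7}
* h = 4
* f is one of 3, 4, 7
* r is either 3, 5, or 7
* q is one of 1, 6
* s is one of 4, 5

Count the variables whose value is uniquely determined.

h must be 4 (only option left). Remove 4 from f, g, s.
s's domain is down to {5}, so s = 5. Eliminate 5 elsewhere: g, p, r.
The 5 still-open variables draw from only 5 values {1, 2, 3, 6, 7}, so each is used; only q can be 1, hence q = 1.
The 4 still-open variables together cover exactly {2, 3, 6, 7} — 4 values for 4 variables — and 2 appears only in p's list, so p = 2.
Among the 3 still-open variables, 6 fits only g (and all 3 values in {3, 6, 7} must be used), so g = 6.
Determined: g=6, h=4, p=2, q=1, s=5. The other variables each still have more than one consistent value. That makes 5.

5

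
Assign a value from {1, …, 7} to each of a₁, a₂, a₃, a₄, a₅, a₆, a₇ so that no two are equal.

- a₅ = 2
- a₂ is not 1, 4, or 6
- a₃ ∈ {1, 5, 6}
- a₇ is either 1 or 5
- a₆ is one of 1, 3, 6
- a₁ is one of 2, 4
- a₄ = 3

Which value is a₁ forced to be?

a₄'s domain is down to {3}, so a₄ = 3. Strike 3 from a₂, a₆.
a₅ has just one choice, so a₅ = 2. So a₁, a₂ can't be 2.
So a₁ = 4.

4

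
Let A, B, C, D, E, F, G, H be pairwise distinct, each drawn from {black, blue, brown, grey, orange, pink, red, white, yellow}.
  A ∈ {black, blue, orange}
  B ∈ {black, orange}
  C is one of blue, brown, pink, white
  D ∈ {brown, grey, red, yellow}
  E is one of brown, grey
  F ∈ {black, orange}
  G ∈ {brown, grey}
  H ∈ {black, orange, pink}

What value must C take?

white

B and F between them cover only {black, orange} — a naked pair. Remove those values from A, H.
A must be blue (only option left). Strike blue from C.
H must be pink (only option left). Eliminate pink elsewhere: C.
E and G between them cover only {brown, grey} — a naked pair. Remove those values from C, D.
So C = white.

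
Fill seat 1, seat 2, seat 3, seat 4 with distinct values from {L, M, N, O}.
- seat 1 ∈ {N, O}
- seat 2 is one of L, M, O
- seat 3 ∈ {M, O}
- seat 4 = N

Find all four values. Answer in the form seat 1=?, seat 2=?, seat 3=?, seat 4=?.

seat 1=O, seat 2=L, seat 3=M, seat 4=N

seat 4 must be N (only option left). So seat 1 can't be N.
seat 1's domain is down to {O}, so seat 1 = O. So seat 2, seat 3 can't be O.
seat 3 has just one choice, so seat 3 = M. Strike M from seat 2.
seat 2 must be L (only option left).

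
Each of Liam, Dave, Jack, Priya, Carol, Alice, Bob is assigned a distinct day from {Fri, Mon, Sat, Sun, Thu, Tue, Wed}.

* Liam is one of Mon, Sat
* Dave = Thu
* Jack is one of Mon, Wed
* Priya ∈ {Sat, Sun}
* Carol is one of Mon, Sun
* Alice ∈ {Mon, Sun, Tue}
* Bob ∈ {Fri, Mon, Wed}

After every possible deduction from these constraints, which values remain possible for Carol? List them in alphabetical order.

Mon, Sun

Dave's domain is down to {Thu}, so Dave = Thu.
Among the 6 still-open variables, Fri fits only Bob (and all 6 values in {Fri, Mon, Sat, Sun, Tue, Wed} must be used), so Bob = Fri.
The 5 still-open variables draw from only 5 values {Mon, Sat, Sun, Tue, Wed}, so each is used; only Alice can be Tue, hence Alice = Tue.
The 4 still-open variables draw from only 4 values {Mon, Sat, Sun, Wed}, so each is used; only Jack can be Wed, hence Jack = Wed.
No further eliminations apply; Carol can still be any of Mon, Sun.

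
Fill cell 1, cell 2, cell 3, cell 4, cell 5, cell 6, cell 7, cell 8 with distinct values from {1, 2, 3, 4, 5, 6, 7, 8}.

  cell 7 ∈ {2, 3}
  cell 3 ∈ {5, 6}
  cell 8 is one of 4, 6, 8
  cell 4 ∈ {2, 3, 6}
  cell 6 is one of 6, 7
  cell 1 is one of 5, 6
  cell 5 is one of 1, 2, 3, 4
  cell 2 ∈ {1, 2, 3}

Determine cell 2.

1

The 8 variables draw from only 8 values {1, 2, 3, 4, 5, 6, 7, 8}, so each is used; only cell 6 can be 7, hence cell 6 = 7.
The 7 still-open variables together cover exactly {1, 2, 3, 4, 5, 6, 8} — 7 values for 7 variables — and 8 appears only in cell 8's list, so cell 8 = 8.
Among the 6 still-open variables, 4 fits only cell 5 (and all 6 values in {1, 2, 3, 4, 5, 6} must be used), so cell 5 = 4.
The 5 still-open variables together cover exactly {1, 2, 3, 5, 6} — 5 values for 5 variables — and 1 appears only in cell 2's list, so cell 2 = 1.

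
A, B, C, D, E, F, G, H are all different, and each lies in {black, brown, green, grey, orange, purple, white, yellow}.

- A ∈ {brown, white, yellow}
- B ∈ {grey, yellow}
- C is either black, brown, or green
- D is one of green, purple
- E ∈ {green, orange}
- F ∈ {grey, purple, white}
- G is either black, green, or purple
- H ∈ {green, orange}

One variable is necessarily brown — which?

C

E and H between them cover only {green, orange} — a naked pair. Remove those values from C, D, G.
D must be purple (only option left). Remove purple from F, G.
G's domain is down to {black}, so G = black. So C can't be black.
So brown goes to C.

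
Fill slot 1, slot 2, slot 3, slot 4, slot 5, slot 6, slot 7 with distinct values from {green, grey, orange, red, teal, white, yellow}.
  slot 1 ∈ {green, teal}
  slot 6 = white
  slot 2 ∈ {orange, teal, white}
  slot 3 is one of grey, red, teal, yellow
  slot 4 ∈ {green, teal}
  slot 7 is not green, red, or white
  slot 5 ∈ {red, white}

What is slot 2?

slot 6's domain is down to {white}, so slot 6 = white. Remove white from slot 2, slot 5.
slot 5 has just one choice, so slot 5 = red. Remove red from slot 3.
slot 1 and slot 4 share exactly the 2 values {green, teal}; by pigeonhole those values go to them, so strike green, teal from slot 2, slot 3, slot 7.
So slot 2 = orange.

orange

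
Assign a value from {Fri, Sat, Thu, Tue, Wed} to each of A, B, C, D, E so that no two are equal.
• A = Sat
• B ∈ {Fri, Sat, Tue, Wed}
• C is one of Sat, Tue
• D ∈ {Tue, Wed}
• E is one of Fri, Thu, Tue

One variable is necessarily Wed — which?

A must be Sat (only option left). Strike Sat from B, C.
C has just one choice, so C = Tue. Eliminate Tue elsewhere: B, D, E.
So Wed goes to D.

D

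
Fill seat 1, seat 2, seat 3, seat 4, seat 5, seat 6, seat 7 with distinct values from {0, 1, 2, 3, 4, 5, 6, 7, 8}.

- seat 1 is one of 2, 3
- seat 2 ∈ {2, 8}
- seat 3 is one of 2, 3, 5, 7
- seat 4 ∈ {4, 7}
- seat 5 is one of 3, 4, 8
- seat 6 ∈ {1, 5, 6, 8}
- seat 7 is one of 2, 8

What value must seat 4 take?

seat 2 and seat 7 between them cover only {2, 8} — a naked pair. Remove those values from seat 1, seat 3, seat 5, seat 6.
seat 1 must be 3 (only option left). Eliminate 3 elsewhere: seat 3, seat 5.
seat 5 has just one choice, so seat 5 = 4. Strike 4 from seat 4.
So seat 4 = 7.

7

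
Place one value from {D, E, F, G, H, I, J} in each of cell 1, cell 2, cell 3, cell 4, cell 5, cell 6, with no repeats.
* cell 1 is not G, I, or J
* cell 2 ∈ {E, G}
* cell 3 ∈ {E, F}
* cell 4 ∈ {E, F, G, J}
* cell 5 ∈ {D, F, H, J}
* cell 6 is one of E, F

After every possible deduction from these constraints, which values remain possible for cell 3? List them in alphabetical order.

E, F

The 2 variables cell 3 and cell 6 are confined to {E, F}, which locks those values in; drop them from cell 1, cell 2, cell 4, cell 5.
cell 2 must be G (only option left). Remove G from cell 4.
That leaves cell 4 = J. Strike J from cell 5.
No further eliminations apply; cell 3 can still be any of E, F.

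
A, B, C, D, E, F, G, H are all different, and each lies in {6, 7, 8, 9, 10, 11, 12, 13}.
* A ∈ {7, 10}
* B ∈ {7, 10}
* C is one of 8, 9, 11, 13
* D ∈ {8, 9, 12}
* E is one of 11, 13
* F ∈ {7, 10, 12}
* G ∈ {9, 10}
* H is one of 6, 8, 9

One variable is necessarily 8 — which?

Among the 8 variables, 6 fits only H (and all 8 values in {6, 7, 8, 9, 10, 11, 12, 13} must be used), so H = 6.
The 2 variables A and B are confined to {7, 10}, which locks those values in; drop them from F, G.
F has just one choice, so F = 12. Strike 12 from D.
G must be 9 (only option left). Strike 9 from C, D.
So 8 goes to D.

D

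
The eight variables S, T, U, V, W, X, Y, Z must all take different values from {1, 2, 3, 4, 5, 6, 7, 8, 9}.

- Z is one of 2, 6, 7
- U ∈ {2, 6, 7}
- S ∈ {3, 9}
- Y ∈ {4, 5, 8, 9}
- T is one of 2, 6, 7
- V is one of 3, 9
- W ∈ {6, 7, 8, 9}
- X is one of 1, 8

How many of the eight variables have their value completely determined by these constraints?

2

The 2 variables S and V are confined to {3, 9}, which locks those values in; drop them from W, Y.
T, U, Z between them cover only {2, 6, 7} — a naked triple. Remove those values from W.
W must be 8 (only option left). Strike 8 from X, Y.
That leaves X = 1.
Determined: W=8, X=1. The other variables each still have more than one consistent value. That makes 2.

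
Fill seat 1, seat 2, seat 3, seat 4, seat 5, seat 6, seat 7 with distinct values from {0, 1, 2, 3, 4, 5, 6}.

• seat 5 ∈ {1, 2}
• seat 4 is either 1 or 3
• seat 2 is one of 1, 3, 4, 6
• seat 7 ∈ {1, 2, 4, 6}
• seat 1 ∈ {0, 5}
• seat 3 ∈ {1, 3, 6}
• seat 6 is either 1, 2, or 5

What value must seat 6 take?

5

Among the 7 variables, 0 fits only seat 1 (and all 7 values in {0, 1, 2, 3, 4, 5, 6} must be used), so seat 1 = 0.
Among the 6 still-open variables, 5 fits only seat 6 (and all 6 values in {1, 2, 3, 4, 5, 6} must be used), so seat 6 = 5.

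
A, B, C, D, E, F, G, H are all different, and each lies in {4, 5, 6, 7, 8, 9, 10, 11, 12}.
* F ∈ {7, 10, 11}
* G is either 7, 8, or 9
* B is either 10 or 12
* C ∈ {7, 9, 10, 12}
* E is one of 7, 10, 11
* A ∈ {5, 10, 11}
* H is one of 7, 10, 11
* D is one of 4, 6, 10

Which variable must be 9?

E, F, H share exactly the 3 values {7, 10, 11}; by pigeonhole those values go to them, so strike 7, 10, 11 from A, B, C, D, G.
A has just one choice, so A = 5.
B has just one choice, so B = 12. Eliminate 12 elsewhere: C.
So 9 goes to C.

C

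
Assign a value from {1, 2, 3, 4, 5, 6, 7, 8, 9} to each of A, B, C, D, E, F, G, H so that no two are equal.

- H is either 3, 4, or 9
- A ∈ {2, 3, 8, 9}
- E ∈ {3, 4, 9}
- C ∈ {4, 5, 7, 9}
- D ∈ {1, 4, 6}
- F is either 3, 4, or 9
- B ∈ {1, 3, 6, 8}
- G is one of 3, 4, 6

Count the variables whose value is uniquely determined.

E, F, H between them cover only {3, 4, 9} — a naked triple. Remove those values from A, B, C, D, G.
G's domain is down to {6}, so G = 6. Strike 6 from B, D.
D has just one choice, so D = 1. So B can't be 1.
That leaves B = 8. Strike 8 from A.
A's domain is down to {2}, so A = 2.
Determined: A=2, B=8, D=1, G=6. The other variables each still have more than one consistent value. That makes 4.

4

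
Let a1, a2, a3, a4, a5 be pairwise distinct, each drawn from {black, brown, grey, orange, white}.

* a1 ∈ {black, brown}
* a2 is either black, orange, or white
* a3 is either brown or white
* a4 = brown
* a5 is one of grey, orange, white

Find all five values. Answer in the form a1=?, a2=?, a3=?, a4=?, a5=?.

a1=black, a2=orange, a3=white, a4=brown, a5=grey

a4 must be brown (only option left). Eliminate brown elsewhere: a1, a3.
That leaves a1 = black. Eliminate black elsewhere: a2.
a3 has just one choice, so a3 = white. So a2, a5 can't be white.
a2 has just one choice, so a2 = orange. Eliminate orange elsewhere: a5.
a5 must be grey (only option left).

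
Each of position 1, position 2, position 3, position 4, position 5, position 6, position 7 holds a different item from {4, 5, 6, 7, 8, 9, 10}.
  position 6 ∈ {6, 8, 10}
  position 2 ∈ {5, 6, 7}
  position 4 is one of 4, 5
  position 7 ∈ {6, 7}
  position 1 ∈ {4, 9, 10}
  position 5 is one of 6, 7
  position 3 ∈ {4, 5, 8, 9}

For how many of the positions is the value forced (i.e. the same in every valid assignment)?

position 5 and position 7 share exactly the 2 values {6, 7}; by pigeonhole those values go to them, so strike 6, 7 from position 2, position 6.
position 2's domain is down to {5}, so position 2 = 5. Eliminate 5 elsewhere: position 3, position 4.
position 4's domain is down to {4}, so position 4 = 4. So position 1, position 3 can't be 4.
Determined: position 2=5, position 4=4. The other positions each still have more than one consistent value. That makes 2.

2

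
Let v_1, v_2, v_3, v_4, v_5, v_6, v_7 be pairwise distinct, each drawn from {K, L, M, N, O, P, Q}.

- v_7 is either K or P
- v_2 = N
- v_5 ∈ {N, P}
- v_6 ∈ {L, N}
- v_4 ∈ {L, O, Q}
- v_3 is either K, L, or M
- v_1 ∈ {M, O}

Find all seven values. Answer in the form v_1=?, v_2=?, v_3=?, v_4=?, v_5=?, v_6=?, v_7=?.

v_2's domain is down to {N}, so v_2 = N. So v_5, v_6 can't be N.
That leaves v_5 = P. Remove P from v_7.
That leaves v_6 = L. So v_3, v_4 can't be L.
v_7 must be K (only option left). So v_3 can't be K.
v_3's domain is down to {M}, so v_3 = M. Eliminate M elsewhere: v_1.
v_1 has just one choice, so v_1 = O. Remove O from v_4.
v_4 has just one choice, so v_4 = Q.

v_1=O, v_2=N, v_3=M, v_4=Q, v_5=P, v_6=L, v_7=K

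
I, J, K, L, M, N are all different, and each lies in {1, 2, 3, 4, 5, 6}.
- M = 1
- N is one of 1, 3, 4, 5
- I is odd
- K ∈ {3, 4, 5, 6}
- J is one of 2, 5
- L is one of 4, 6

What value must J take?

2

M's domain is down to {1}, so M = 1. So I, N can't be 1.
Among the 5 still-open variables, 2 fits only J (and all 5 values in {2, 3, 4, 5, 6} must be used), so J = 2.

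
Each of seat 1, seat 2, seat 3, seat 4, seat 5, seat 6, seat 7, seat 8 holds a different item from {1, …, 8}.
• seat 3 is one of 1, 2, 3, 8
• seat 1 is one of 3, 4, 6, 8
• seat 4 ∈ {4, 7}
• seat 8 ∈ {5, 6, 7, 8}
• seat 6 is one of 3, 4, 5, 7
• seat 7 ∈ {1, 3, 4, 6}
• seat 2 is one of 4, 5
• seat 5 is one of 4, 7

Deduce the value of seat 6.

3

The 8 variables together cover exactly {1, 2, 3, 4, 5, 6, 7, 8} — 8 values for 8 variables — and 2 appears only in seat 3's list, so seat 3 = 2.
Among the 7 still-open variables, 1 fits only seat 7 (and all 7 values in {1, 3, 4, 5, 6, 7, 8} must be used), so seat 7 = 1.
seat 4 and seat 5 share exactly the 2 values {4, 7}; by pigeonhole those values go to them, so strike 4, 7 from seat 1, seat 2, seat 6, seat 8.
seat 2 must be 5 (only option left). So seat 6, seat 8 can't be 5.
So seat 6 = 3.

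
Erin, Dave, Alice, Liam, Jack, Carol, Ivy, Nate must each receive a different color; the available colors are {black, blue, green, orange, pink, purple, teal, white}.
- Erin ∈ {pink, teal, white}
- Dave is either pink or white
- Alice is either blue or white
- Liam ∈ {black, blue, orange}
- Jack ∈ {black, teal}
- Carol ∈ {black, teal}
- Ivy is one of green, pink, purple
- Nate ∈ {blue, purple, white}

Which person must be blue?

Alice

Among the 8 variables, green fits only Ivy (and all 8 values in {black, blue, green, orange, pink, purple, teal, white} must be used), so Ivy = green.
The 7 still-open variables draw from only 7 values {black, blue, orange, pink, purple, teal, white}, so each is used; only Liam can be orange, hence Liam = orange.
Among the 6 still-open variables, purple fits only Nate (and all 6 values in {black, blue, pink, purple, teal, white} must be used), so Nate = purple.
Among the 5 still-open variables, blue fits only Alice (and all 5 values in {black, blue, pink, teal, white} must be used), so Alice = blue.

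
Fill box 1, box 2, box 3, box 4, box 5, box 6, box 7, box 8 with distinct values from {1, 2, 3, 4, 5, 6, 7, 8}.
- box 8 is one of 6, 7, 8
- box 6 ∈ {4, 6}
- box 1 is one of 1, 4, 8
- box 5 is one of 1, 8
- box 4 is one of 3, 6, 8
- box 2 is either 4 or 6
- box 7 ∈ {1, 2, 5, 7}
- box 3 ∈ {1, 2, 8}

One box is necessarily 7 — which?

box 8

The 8 variables together cover exactly {1, 2, 3, 4, 5, 6, 7, 8} — 8 values for 8 variables — and 3 appears only in box 4's list, so box 4 = 3.
The 7 still-open variables together cover exactly {1, 2, 4, 5, 6, 7, 8} — 7 values for 7 variables — and 5 appears only in box 7's list, so box 7 = 5.
The 6 still-open variables draw from only 6 values {1, 2, 4, 6, 7, 8}, so each is used; only box 3 can be 2, hence box 3 = 2.
The 5 still-open variables together cover exactly {1, 4, 6, 7, 8} — 5 values for 5 variables — and 7 appears only in box 8's list, so box 8 = 7.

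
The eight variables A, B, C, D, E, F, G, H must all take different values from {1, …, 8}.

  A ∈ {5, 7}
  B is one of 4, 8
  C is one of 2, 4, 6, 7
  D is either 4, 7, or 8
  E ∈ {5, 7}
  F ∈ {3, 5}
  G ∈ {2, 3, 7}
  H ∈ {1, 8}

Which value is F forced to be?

The 8 variables together cover exactly {1, 2, 3, 4, 5, 6, 7, 8} — 8 values for 8 variables — and 1 appears only in H's list, so H = 1.
The 7 still-open variables together cover exactly {2, 3, 4, 5, 6, 7, 8} — 7 values for 7 variables — and 6 appears only in C's list, so C = 6.
The 6 still-open variables together cover exactly {2, 3, 4, 5, 7, 8} — 6 values for 6 variables — and 2 appears only in G's list, so G = 2.
The 5 still-open variables together cover exactly {3, 4, 5, 7, 8} — 5 values for 5 variables — and 3 appears only in F's list, so F = 3.

3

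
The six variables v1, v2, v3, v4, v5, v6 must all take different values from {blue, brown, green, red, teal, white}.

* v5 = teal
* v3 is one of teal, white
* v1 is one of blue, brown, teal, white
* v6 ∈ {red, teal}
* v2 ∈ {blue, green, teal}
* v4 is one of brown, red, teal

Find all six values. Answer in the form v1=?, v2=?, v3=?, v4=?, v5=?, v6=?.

v5 has just one choice, so v5 = teal. Remove teal from v1, v2, v3, v4, v6.
That leaves v6 = red. Remove red from v4.
v3 must be white (only option left). Strike white from v1.
That leaves v4 = brown. So v1 can't be brown.
v1's domain is down to {blue}, so v1 = blue. Remove blue from v2.
That leaves v2 = green.

v1=blue, v2=green, v3=white, v4=brown, v5=teal, v6=red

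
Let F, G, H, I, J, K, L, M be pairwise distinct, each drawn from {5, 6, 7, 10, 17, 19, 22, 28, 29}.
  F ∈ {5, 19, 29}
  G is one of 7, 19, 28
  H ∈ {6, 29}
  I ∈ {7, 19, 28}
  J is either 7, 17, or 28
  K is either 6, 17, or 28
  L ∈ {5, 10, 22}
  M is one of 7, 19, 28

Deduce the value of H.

G, I, M between them cover only {7, 19, 28} — a naked triple. Remove those values from F, J, K.
That leaves J = 17. Remove 17 from K.
K has just one choice, so K = 6. Remove 6 from H.
So H = 29.

29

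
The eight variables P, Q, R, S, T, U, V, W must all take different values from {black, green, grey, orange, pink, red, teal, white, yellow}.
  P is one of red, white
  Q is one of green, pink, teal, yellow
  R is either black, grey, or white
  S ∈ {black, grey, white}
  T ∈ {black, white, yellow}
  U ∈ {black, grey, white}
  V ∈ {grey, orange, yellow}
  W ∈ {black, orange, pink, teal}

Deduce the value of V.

R, S, U between them cover only {black, grey, white} — a naked triple. Remove those values from P, T, V, W.
P must be red (only option left).
T has just one choice, so T = yellow. Remove yellow from Q, V.
So V = orange.

orange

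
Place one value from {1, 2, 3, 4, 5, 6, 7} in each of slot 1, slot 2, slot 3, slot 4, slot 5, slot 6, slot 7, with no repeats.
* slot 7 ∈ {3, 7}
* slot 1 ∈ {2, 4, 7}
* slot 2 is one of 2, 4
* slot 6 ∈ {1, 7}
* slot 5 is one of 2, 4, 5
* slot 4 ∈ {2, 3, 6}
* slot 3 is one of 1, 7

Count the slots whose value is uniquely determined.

Among the 7 variables, 5 fits only slot 5 (and all 7 values in {1, 2, 3, 4, 5, 6, 7} must be used), so slot 5 = 5.
The 6 still-open variables draw from only 6 values {1, 2, 3, 4, 6, 7}, so each is used; only slot 4 can be 6, hence slot 4 = 6.
Among the 5 still-open variables, 3 fits only slot 7 (and all 5 values in {1, 2, 3, 4, 7} must be used), so slot 7 = 3.
The 2 variables slot 3 and slot 6 are confined to {1, 7}, which locks those values in; drop them from slot 1.
Determined: slot 4=6, slot 5=5, slot 7=3. The other slots each still have more than one consistent value. That makes 3.

3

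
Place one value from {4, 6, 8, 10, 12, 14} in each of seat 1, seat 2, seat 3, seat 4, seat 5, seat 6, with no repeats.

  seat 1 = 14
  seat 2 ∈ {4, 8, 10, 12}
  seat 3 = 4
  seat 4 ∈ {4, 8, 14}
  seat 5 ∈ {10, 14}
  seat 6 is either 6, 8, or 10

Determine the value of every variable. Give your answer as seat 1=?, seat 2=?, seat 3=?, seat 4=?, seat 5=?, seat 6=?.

seat 1=14, seat 2=12, seat 3=4, seat 4=8, seat 5=10, seat 6=6

seat 1 has just one choice, so seat 1 = 14. Remove 14 from seat 4, seat 5.
That leaves seat 3 = 4. So seat 2, seat 4 can't be 4.
seat 4 must be 8 (only option left). So seat 2, seat 6 can't be 8.
seat 5 has just one choice, so seat 5 = 10. So seat 2, seat 6 can't be 10.
seat 6's domain is down to {6}, so seat 6 = 6.
That leaves seat 2 = 12.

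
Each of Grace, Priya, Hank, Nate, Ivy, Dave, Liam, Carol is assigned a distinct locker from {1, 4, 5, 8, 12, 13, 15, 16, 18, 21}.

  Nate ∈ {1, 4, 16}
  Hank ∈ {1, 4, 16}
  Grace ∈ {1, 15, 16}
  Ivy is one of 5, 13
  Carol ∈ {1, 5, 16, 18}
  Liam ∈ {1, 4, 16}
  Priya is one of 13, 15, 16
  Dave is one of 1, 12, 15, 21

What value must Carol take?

Hank, Nate, Liam between them cover only {1, 4, 16} — a naked triple. Remove those values from Grace, Priya, Dave, Carol.
That leaves Grace = 15. Remove 15 from Priya, Dave.
Priya has just one choice, so Priya = 13. So Ivy can't be 13.
Ivy must be 5 (only option left). So Carol can't be 5.
So Carol = 18.

18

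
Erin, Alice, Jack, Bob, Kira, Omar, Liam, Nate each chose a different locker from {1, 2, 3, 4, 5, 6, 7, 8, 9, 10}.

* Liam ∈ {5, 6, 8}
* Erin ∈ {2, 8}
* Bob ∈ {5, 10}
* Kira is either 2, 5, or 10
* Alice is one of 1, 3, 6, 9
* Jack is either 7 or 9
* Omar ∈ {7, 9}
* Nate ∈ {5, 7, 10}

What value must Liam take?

6

Jack and Omar between them cover only {7, 9} — a naked pair. Remove those values from Alice, Nate.
Bob and Nate between them cover only {5, 10} — a naked pair. Remove those values from Kira, Liam.
Kira must be 2 (only option left). Eliminate 2 elsewhere: Erin.
Erin must be 8 (only option left). So Liam can't be 8.
So Liam = 6.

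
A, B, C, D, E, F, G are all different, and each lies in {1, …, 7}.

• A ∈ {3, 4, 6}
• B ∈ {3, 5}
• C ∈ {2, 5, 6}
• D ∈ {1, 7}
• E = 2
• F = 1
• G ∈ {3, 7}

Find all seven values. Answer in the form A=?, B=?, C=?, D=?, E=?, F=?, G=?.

E must be 2 (only option left). Remove 2 from C.
F must be 1 (only option left). Remove 1 from D.
D must be 7 (only option left). Remove 7 from G.
G's domain is down to {3}, so G = 3. So A, B can't be 3.
That leaves B = 5. Strike 5 from C.
C's domain is down to {6}, so C = 6. So A can't be 6.
A has just one choice, so A = 4.

A=4, B=5, C=6, D=7, E=2, F=1, G=3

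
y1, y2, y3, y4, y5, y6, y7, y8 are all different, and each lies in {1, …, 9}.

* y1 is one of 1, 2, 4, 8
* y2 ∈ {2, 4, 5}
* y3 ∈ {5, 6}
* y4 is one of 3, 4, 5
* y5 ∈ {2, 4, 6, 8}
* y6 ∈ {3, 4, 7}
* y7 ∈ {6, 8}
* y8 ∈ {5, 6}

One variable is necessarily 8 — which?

y7

The 8 variables together cover exactly {1, 2, 3, 4, 5, 6, 7, 8} — 8 values for 8 variables — and 1 appears only in y1's list, so y1 = 1.
The 7 still-open variables draw from only 7 values {2, 3, 4, 5, 6, 7, 8}, so each is used; only y6 can be 7, hence y6 = 7.
Among the 6 still-open variables, 3 fits only y4 (and all 6 values in {2, 3, 4, 5, 6, 8} must be used), so y4 = 3.
y3 and y8 share exactly the 2 values {5, 6}; by pigeonhole those values go to them, so strike 5, 6 from y2, y5, y7.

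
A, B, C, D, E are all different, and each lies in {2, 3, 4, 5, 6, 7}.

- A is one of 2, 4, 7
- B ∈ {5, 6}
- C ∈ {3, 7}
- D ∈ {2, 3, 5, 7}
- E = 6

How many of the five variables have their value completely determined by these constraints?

E has just one choice, so E = 6. Strike 6 from B.
B must be 5 (only option left). Eliminate 5 elsewhere: D.
Determined: B=5, E=6. The other variables each still have more than one consistent value. That makes 2.

2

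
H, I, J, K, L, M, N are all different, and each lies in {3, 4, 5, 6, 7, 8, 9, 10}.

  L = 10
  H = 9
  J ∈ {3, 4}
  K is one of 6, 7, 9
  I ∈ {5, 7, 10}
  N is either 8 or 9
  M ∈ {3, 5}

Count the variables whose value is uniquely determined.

3

H must be 9 (only option left). Remove 9 from K, N.
That leaves L = 10. Strike 10 from I.
N must be 8 (only option left).
Determined: H=9, L=10, N=8. The other variables each still have more than one consistent value. That makes 3.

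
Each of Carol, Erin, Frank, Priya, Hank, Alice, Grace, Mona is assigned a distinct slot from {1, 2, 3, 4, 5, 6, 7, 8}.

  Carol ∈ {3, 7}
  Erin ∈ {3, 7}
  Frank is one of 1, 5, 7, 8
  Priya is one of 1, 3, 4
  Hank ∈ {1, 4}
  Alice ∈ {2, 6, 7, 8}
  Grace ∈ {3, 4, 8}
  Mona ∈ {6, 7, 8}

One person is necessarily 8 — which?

Grace

The 8 variables draw from only 8 values {1, 2, 3, 4, 5, 6, 7, 8}, so each is used; only Alice can be 2, hence Alice = 2.
The 7 still-open variables draw from only 7 values {1, 3, 4, 5, 6, 7, 8}, so each is used; only Frank can be 5, hence Frank = 5.
Among the 6 still-open variables, 6 fits only Mona (and all 6 values in {1, 3, 4, 6, 7, 8} must be used), so Mona = 6.
The 5 still-open variables together cover exactly {1, 3, 4, 7, 8} — 5 values for 5 variables — and 8 appears only in Grace's list, so Grace = 8.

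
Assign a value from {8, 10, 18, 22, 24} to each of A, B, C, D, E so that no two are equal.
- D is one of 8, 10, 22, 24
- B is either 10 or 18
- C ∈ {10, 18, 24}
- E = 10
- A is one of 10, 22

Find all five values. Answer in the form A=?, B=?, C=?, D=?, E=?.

A=22, B=18, C=24, D=8, E=10

E must be 10 (only option left). Eliminate 10 elsewhere: A, B, C, D.
That leaves A = 22. Eliminate 22 elsewhere: D.
B has just one choice, so B = 18. Remove 18 from C.
C's domain is down to {24}, so C = 24. Strike 24 from D.
D has just one choice, so D = 8.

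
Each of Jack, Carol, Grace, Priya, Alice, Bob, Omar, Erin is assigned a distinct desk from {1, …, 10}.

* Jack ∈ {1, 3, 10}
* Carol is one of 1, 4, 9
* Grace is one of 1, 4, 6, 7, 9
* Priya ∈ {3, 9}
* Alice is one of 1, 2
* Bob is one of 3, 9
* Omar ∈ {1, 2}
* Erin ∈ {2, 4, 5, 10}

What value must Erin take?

Priya and Bob share exactly the 2 values {3, 9}; by pigeonhole those values go to them, so strike 3, 9 from Jack, Carol, Grace.
Alice and Omar between them cover only {1, 2} — a naked pair. Remove those values from Jack, Carol, Grace, Erin.
Jack must be 10 (only option left). So Erin can't be 10.
Carol must be 4 (only option left). Remove 4 from Grace, Erin.
So Erin = 5.

5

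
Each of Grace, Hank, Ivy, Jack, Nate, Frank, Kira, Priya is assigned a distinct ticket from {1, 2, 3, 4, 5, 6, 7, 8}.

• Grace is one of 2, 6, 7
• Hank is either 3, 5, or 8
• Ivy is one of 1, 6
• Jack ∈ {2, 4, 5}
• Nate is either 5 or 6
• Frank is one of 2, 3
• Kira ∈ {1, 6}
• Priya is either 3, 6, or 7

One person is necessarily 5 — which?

Nate

Among the 8 variables, 4 fits only Jack (and all 8 values in {1, 2, 3, 4, 5, 6, 7, 8} must be used), so Jack = 4.
Among the 7 still-open variables, 8 fits only Hank (and all 7 values in {1, 2, 3, 5, 6, 7, 8} must be used), so Hank = 8.
Among the 6 still-open variables, 5 fits only Nate (and all 6 values in {1, 2, 3, 5, 6, 7} must be used), so Nate = 5.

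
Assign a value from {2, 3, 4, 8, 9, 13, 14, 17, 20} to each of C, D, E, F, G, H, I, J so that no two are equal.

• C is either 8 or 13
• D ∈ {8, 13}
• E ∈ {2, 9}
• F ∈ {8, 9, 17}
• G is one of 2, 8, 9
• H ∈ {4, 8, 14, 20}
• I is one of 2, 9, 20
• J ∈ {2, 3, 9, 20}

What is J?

3

C and D between them cover only {8, 13} — a naked pair. Remove those values from F, G, H.
E and G share exactly the 2 values {2, 9}; by pigeonhole those values go to them, so strike 2, 9 from F, I, J.
F must be 17 (only option left).
I has just one choice, so I = 20. Eliminate 20 elsewhere: H, J.
So J = 3.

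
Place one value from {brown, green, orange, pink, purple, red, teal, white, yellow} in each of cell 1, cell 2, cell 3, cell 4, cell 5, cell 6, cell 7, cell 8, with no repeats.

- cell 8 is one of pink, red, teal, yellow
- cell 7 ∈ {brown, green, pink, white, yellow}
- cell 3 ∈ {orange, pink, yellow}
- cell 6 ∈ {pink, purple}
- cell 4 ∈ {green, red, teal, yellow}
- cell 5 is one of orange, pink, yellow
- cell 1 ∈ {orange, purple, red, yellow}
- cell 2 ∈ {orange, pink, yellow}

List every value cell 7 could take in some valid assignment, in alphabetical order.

cell 2, cell 3, cell 5 between them cover only {orange, pink, yellow} — a naked triple. Remove those values from cell 1, cell 4, cell 6, cell 7, cell 8.
cell 6 has just one choice, so cell 6 = purple. Eliminate purple elsewhere: cell 1.
cell 1's domain is down to {red}, so cell 1 = red. Eliminate red elsewhere: cell 4, cell 8.
cell 8's domain is down to {teal}, so cell 8 = teal. Remove teal from cell 4.
That leaves cell 4 = green. So cell 7 can't be green.
No further eliminations apply; cell 7 can still be any of brown, white.

brown, white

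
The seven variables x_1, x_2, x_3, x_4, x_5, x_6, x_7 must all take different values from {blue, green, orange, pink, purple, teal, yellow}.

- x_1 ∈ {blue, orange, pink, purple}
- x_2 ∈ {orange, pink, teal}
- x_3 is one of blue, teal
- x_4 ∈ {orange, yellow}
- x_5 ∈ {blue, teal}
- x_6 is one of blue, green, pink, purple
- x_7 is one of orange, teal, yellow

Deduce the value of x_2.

pink

The 7 variables draw from only 7 values {blue, green, orange, pink, purple, teal, yellow}, so each is used; only x_6 can be green, hence x_6 = green.
The 6 still-open variables together cover exactly {blue, orange, pink, purple, teal, yellow} — 6 values for 6 variables — and purple appears only in x_1's list, so x_1 = purple.
Among the 5 still-open variables, pink fits only x_2 (and all 5 values in {blue, orange, pink, teal, yellow} must be used), so x_2 = pink.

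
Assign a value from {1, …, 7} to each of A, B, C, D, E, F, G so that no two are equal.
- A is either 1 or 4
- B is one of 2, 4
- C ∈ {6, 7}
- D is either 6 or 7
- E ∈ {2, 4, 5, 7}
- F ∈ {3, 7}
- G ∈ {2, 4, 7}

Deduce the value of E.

The 7 variables together cover exactly {1, 2, 3, 4, 5, 6, 7} — 7 values for 7 variables — and 1 appears only in A's list, so A = 1.
Among the 6 still-open variables, 3 fits only F (and all 6 values in {2, 3, 4, 5, 6, 7} must be used), so F = 3.
The 5 still-open variables draw from only 5 values {2, 4, 5, 6, 7}, so each is used; only E can be 5, hence E = 5.

5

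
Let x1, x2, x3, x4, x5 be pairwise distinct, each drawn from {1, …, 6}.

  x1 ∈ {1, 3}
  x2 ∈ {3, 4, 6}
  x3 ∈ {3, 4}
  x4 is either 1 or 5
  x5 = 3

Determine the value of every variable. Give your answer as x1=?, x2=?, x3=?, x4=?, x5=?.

x1=1, x2=6, x3=4, x4=5, x5=3

x5 has just one choice, so x5 = 3. Remove 3 from x1, x2, x3.
x1 has just one choice, so x1 = 1. So x4 can't be 1.
x3 must be 4 (only option left). So x2 can't be 4.
x4 has just one choice, so x4 = 5.
That leaves x2 = 6.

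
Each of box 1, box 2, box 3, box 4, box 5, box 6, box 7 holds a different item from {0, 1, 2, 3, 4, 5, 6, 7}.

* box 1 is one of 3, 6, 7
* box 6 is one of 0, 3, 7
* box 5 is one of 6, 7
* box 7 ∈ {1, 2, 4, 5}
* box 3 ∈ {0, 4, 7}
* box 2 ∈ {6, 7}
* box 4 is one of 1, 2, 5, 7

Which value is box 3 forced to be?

4

box 2 and box 5 between them cover only {6, 7} — a naked pair. Remove those values from box 1, box 3, box 4, box 6.
box 1's domain is down to {3}, so box 1 = 3. Eliminate 3 elsewhere: box 6.
box 6's domain is down to {0}, so box 6 = 0. Eliminate 0 elsewhere: box 3.
So box 3 = 4.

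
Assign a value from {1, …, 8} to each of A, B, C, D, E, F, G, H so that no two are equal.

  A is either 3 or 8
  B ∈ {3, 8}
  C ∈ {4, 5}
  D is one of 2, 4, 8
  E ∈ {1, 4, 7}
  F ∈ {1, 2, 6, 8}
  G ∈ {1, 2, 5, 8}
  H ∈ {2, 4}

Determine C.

The 8 variables together cover exactly {1, 2, 3, 4, 5, 6, 7, 8} — 8 values for 8 variables — and 6 appears only in F's list, so F = 6.
The 7 still-open variables together cover exactly {1, 2, 3, 4, 5, 7, 8} — 7 values for 7 variables — and 7 appears only in E's list, so E = 7.
The 6 still-open variables together cover exactly {1, 2, 3, 4, 5, 8} — 6 values for 6 variables — and 1 appears only in G's list, so G = 1.
The 5 still-open variables together cover exactly {2, 3, 4, 5, 8} — 5 values for 5 variables — and 5 appears only in C's list, so C = 5.

5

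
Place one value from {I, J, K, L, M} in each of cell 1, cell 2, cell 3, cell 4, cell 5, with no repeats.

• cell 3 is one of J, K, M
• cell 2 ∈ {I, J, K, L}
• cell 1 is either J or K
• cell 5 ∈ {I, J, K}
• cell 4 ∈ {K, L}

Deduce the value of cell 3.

Among the 5 variables, M fits only cell 3 (and all 5 values in {I, J, K, L, M} must be used), so cell 3 = M.

M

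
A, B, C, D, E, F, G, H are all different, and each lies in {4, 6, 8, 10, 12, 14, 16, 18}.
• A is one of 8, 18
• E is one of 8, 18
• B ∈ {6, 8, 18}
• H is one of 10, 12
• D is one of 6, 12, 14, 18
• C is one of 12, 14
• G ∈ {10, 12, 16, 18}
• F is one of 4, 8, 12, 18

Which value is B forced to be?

6

The 8 variables together cover exactly {4, 6, 8, 10, 12, 14, 16, 18} — 8 values for 8 variables — and 4 appears only in F's list, so F = 4.
Among the 7 still-open variables, 16 fits only G (and all 7 values in {6, 8, 10, 12, 14, 16, 18} must be used), so G = 16.
Among the 6 still-open variables, 10 fits only H (and all 6 values in {6, 8, 10, 12, 14, 18} must be used), so H = 10.
A and E share exactly the 2 values {8, 18}; by pigeonhole those values go to them, so strike 8, 18 from B, D.
So B = 6.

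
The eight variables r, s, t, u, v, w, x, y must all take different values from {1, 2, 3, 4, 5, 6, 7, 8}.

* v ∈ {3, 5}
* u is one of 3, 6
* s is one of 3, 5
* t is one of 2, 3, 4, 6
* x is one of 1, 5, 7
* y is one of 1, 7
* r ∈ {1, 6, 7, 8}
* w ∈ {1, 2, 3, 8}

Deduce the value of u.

6

Among the 8 variables, 4 fits only t (and all 8 values in {1, 2, 3, 4, 5, 6, 7, 8} must be used), so t = 4.
The 7 still-open variables draw from only 7 values {1, 2, 3, 5, 6, 7, 8}, so each is used; only w can be 2, hence w = 2.
Among the 6 still-open variables, 8 fits only r (and all 6 values in {1, 3, 5, 6, 7, 8} must be used), so r = 8.
The 5 still-open variables draw from only 5 values {1, 3, 5, 6, 7}, so each is used; only u can be 6, hence u = 6.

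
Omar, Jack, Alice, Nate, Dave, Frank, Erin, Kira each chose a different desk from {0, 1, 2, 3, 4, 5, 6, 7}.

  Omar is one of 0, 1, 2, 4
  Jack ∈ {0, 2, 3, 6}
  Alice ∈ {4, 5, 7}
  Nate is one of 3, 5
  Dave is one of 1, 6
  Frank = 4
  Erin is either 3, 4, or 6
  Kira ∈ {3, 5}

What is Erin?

Frank's domain is down to {4}, so Frank = 4. Strike 4 from Omar, Alice, Erin.
The 7 still-open variables together cover exactly {0, 1, 2, 3, 5, 6, 7} — 7 values for 7 variables — and 7 appears only in Alice's list, so Alice = 7.
Nate and Kira share exactly the 2 values {3, 5}; by pigeonhole those values go to them, so strike 3, 5 from Jack, Erin.
So Erin = 6.

6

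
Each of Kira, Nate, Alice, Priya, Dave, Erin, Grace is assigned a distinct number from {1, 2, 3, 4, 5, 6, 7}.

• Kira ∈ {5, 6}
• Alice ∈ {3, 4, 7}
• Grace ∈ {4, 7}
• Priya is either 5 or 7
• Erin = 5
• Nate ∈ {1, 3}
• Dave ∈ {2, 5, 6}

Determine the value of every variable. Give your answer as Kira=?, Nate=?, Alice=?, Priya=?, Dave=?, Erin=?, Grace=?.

Kira=6, Nate=1, Alice=3, Priya=7, Dave=2, Erin=5, Grace=4

Erin has just one choice, so Erin = 5. So Kira, Priya, Dave can't be 5.
That leaves Kira = 6. Remove 6 from Dave.
Priya has just one choice, so Priya = 7. So Alice, Grace can't be 7.
Dave has just one choice, so Dave = 2.
Grace's domain is down to {4}, so Grace = 4. Remove 4 from Alice.
Alice must be 3 (only option left). Strike 3 from Nate.
Nate has just one choice, so Nate = 1.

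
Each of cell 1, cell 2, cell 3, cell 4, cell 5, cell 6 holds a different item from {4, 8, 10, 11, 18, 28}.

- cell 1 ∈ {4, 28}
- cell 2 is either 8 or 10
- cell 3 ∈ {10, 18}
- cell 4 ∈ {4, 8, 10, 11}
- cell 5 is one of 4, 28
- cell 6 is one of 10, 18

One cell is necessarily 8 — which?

The 6 variables together cover exactly {4, 8, 10, 11, 18, 28} — 6 values for 6 variables — and 11 appears only in cell 4's list, so cell 4 = 11.
Among the 5 still-open variables, 8 fits only cell 2 (and all 5 values in {4, 8, 10, 18, 28} must be used), so cell 2 = 8.

cell 2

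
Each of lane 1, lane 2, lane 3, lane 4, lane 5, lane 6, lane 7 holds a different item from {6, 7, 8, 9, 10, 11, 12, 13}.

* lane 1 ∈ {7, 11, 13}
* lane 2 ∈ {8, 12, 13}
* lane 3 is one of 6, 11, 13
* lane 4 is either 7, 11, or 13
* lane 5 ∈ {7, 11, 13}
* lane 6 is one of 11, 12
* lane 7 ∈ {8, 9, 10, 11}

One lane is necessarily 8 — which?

lane 2

The 3 variables lane 1, lane 4, lane 5 are confined to {7, 11, 13}, which locks those values in; drop them from lane 2, lane 3, lane 6, lane 7.
lane 3 has just one choice, so lane 3 = 6.
lane 6 has just one choice, so lane 6 = 12. So lane 2 can't be 12.
So 8 goes to lane 2.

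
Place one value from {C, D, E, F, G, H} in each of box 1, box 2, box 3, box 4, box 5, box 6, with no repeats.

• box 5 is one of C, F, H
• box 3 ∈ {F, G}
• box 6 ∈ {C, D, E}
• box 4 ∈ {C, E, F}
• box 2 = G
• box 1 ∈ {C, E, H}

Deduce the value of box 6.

D

box 2 has just one choice, so box 2 = G. Remove G from box 3.
That leaves box 3 = F. So box 4, box 5 can't be F.
Among the 4 still-open variables, D fits only box 6 (and all 4 values in {C, D, E, H} must be used), so box 6 = D.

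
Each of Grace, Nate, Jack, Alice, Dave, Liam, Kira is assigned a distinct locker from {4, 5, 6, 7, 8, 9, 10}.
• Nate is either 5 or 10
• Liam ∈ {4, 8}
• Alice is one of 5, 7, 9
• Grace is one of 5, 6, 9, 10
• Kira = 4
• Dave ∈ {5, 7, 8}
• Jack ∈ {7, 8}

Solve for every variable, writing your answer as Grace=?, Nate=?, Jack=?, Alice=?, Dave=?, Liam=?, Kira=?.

Grace=6, Nate=10, Jack=7, Alice=9, Dave=5, Liam=8, Kira=4

Kira has just one choice, so Kira = 4. Strike 4 from Liam.
That leaves Liam = 8. So Jack, Dave can't be 8.
Jack has just one choice, so Jack = 7. So Alice, Dave can't be 7.
Dave has just one choice, so Dave = 5. Remove 5 from Grace, Nate, Alice.
Nate must be 10 (only option left). Remove 10 from Grace.
Alice's domain is down to {9}, so Alice = 9. Eliminate 9 elsewhere: Grace.
Grace's domain is down to {6}, so Grace = 6.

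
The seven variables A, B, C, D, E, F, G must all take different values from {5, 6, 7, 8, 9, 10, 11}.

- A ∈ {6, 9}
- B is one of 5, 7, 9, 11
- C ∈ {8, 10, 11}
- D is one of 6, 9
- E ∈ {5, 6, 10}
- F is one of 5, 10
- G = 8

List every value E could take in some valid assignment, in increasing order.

G's domain is down to {8}, so G = 8. Eliminate 8 elsewhere: C.
The 6 still-open variables together cover exactly {5, 6, 7, 9, 10, 11} — 6 values for 6 variables — and 7 appears only in B's list, so B = 7.
Among the 5 still-open variables, 11 fits only C (and all 5 values in {5, 6, 9, 10, 11} must be used), so C = 11.
A and D between them cover only {6, 9} — a naked pair. Remove those values from E.
No further eliminations apply; E can still be any of 5, 10.

5, 10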